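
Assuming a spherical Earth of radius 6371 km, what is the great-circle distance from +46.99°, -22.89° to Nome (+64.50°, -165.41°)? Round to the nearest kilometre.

Δλ = -165.41 − -22.89 = -142.52°.
Δφ = 64.50 − 46.99 = 17.51°.
a = sin²(Δφ/2) + cos φ₁ · cos φ₂ · sin²(Δλ/2) = 0.286520.
c = 2·atan2(√a, √(1−a)) = 1.12967 rad → d = 6371·c ≈ 7197.11 km.

7197 km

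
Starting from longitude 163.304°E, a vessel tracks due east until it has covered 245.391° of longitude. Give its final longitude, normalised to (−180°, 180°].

Start at +163.304°; shift +245.391° → +408.695°.
+408.695° lies outside (−180°, 180°]; subtract 360° → +48.695°.

48.695°E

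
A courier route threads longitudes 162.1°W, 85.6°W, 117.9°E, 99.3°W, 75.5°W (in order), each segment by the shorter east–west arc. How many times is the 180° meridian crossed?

Leg 1: -162.1° → -85.6°, shortest Δλ = 76.5° (east) — does not cross 180°.
Leg 2: -85.6° → +117.9°, shortest Δλ = -156.5° (west) — crosses 180°.
Leg 3: +117.9° → -99.3°, shortest Δλ = 142.8° (east) — crosses 180°.
Leg 4: -99.3° → -75.5°, shortest Δλ = 23.8° (east) — does not cross 180°.
Total crossings: 2.

2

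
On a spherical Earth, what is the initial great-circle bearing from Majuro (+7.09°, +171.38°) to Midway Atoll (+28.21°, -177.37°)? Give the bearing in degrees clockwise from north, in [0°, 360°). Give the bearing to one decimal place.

25.4°

Δλ = -177.37 − 171.38 = -348.75°; wrapped into (−180°, 180°]: 11.25°.
θ = atan2( sin Δλ · cos φ₂ , cos φ₁ · sin φ₂ − sin φ₁ · cos φ₂ · cos Δλ )
  = atan2(0.17192, 0.36241) = 25.378° → normalised to [0°, 360°): 25.378°.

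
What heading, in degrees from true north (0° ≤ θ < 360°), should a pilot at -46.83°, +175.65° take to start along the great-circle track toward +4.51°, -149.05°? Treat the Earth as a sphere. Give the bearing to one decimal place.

Δλ = -149.05 − 175.65 = -324.70°; wrapped into (−180°, 180°]: 35.30°.
θ = atan2( sin Δλ · cos φ₂ , cos φ₁ · sin φ₂ − sin φ₁ · cos φ₂ · cos Δλ )
  = atan2(0.57607, 0.64719) = 41.673° → normalised to [0°, 360°): 41.673°.

41.7°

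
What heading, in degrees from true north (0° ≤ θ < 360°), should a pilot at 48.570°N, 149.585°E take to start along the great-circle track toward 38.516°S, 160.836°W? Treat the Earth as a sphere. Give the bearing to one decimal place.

143.1°

Δλ = -160.836 − 149.585 = -310.421°; wrapped into (−180°, 180°]: 49.579°.
θ = atan2( sin Δλ · cos φ₂ , cos φ₁ · sin φ₂ − sin φ₁ · cos φ₂ · cos Δλ )
  = atan2(0.59567, -0.79244) = 143.068° → normalised to [0°, 360°): 143.068°.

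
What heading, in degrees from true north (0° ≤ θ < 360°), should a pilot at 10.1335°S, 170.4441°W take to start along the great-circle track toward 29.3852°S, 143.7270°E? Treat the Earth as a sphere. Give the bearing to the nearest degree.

Δλ = 143.7270 − -170.4441 = 314.1711°; wrapped into (−180°, 180°]: -45.8289°.
θ = atan2( sin Δλ · cos φ₂ , cos φ₁ · sin φ₂ − sin φ₁ · cos φ₂ · cos Δλ )
  = atan2(-0.62498, -0.37620) = -121.045° → normalised to [0°, 360°): 238.955°.

239°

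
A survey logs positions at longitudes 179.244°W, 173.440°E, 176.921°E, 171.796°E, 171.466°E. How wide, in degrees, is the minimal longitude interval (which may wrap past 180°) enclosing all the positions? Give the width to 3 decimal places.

9.290°

Sort the longitudes: -179.244°, +171.466°, +171.796°, +173.440°, +176.921°.
Eastward gaps between consecutive values (wrapping around): 350.710°, 0.330°, 1.644°, 3.481°, 3.835°.
Largest gap = 350.710° ⇒ minimal covering band is its complement: 360° − 350.710° = 9.290°.
Band runs from +171.466° eastward to -179.244°, crossing the antimeridian.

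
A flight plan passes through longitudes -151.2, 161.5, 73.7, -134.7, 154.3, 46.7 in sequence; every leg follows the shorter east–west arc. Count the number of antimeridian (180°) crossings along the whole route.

3

Leg 1: -151.2° → +161.5°, shortest Δλ = -47.3° (west) — crosses 180°.
Leg 2: +161.5° → +73.7°, shortest Δλ = -87.8° (west) — does not cross 180°.
Leg 3: +73.7° → -134.7°, shortest Δλ = 151.6° (east) — crosses 180°.
Leg 4: -134.7° → +154.3°, shortest Δλ = -71.0° (west) — crosses 180°.
Leg 5: +154.3° → +46.7°, shortest Δλ = -107.6° (west) — does not cross 180°.
Total crossings: 3.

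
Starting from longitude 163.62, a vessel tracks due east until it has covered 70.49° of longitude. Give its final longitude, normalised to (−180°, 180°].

Start at +163.62°; shift +70.49° → +234.11°.
+234.11° lies outside (−180°, 180°]; subtract 360° → -125.89°.

-125.89°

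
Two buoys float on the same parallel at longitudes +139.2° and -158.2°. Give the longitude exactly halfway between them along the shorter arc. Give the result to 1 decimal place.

Signed shortest Δλ from +139.2° to -158.2° is +62.6°.
Midpoint longitude = +139.2° + (+62.6°)/2 = +139.2° + 31.3° = +170.5°.
(The naïve average (+139.2 + -158.2)/2 = -9.5° is on the wrong side of the globe.)

+170.5°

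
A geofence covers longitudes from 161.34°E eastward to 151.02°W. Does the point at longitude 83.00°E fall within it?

No

Band width going east from +161.34° to -151.02°: ((-151.02 − 161.34) mod 360) = 47.64°.
Offset of +83.00° east of the west edge: ((83.00 − 161.34) mod 360) = 281.66°.
281.66° > 47.64° ⇒ outside.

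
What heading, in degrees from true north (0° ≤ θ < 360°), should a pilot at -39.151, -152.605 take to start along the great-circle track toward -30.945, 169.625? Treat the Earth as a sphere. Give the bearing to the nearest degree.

273°

Δλ = 169.625 − -152.605 = 322.230°; wrapped into (−180°, 180°]: -37.770°.
θ = atan2( sin Δλ · cos φ₂ , cos φ₁ · sin φ₂ − sin φ₁ · cos φ₂ · cos Δλ )
  = atan2(-0.52531, 0.02928) = -86.810° → normalised to [0°, 360°): 273.190°.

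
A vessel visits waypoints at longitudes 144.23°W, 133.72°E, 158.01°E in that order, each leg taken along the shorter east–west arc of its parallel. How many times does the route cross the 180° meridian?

1

Leg 1: -144.23° → +133.72°, shortest Δλ = -82.05° (west) — crosses 180°.
Leg 2: +133.72° → +158.01°, shortest Δλ = 24.29° (east) — does not cross 180°.
Total crossings: 1.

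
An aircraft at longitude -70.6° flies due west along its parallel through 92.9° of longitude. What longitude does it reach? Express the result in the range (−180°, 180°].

-163.5°

Start at -70.6°; shift −92.9° → -163.5°.
-163.5° already lies in (−180°, 180°].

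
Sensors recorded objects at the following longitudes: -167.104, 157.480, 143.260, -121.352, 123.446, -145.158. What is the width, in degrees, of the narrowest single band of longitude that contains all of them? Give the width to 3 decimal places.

115.202°

Sort the longitudes: -167.104°, -145.158°, -121.352°, +123.446°, +143.260°, +157.480°.
Eastward gaps between consecutive values (wrapping around): 21.946°, 23.806°, 244.798°, 19.814°, 14.220°, 35.416°.
Largest gap = 244.798° ⇒ minimal covering band is its complement: 360° − 244.798° = 115.202°.
Band runs from +123.446° eastward to -121.352°, crossing the antimeridian.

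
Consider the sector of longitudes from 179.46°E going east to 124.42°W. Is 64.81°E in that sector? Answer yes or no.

Band width going east from +179.46° to -124.42°: ((-124.42 − 179.46) mod 360) = 56.12°.
Offset of +64.81° east of the west edge: ((64.81 − 179.46) mod 360) = 245.35°.
245.35° > 56.12° ⇒ outside.

No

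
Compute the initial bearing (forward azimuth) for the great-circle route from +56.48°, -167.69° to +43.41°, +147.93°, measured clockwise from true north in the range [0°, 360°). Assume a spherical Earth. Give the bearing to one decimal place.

264.0°

Δλ = 147.93 − -167.69 = 315.62°; wrapped into (−180°, 180°]: -44.38°.
θ = atan2( sin Δλ · cos φ₂ , cos φ₁ · sin φ₂ − sin φ₁ · cos φ₂ · cos Δλ )
  = atan2(-0.50809, -0.05336) = -95.996° → normalised to [0°, 360°): 264.004°.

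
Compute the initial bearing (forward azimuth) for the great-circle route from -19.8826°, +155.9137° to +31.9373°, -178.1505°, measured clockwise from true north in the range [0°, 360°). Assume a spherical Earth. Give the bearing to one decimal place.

26.1°

Δλ = -178.1505 − 155.9137 = -334.0642°; wrapped into (−180°, 180°]: 25.9358°.
θ = atan2( sin Δλ · cos φ₂ , cos φ₁ · sin φ₂ − sin φ₁ · cos φ₂ · cos Δλ )
  = atan2(0.37116, 0.75700) = 26.119° → normalised to [0°, 360°): 26.119°.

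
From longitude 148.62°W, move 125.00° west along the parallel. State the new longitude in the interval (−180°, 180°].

Start at -148.62°; shift −125.00° → -273.62°.
-273.62° lies outside (−180°, 180°]; add 360° → +86.38°.

86.38°E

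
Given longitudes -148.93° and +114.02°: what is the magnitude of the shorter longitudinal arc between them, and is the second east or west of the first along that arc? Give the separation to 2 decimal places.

97.05° west

Raw difference: 114.02 − -148.93 = 262.95°.
Normalise into (−180°, 180°]: 262.95° − 360° = -97.05°.
Negative ⇒ the second point lies to the west; separation 97.05°.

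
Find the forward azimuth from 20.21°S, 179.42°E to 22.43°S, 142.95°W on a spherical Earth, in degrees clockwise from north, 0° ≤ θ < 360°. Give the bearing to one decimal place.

Δλ = -142.95 − 179.42 = -322.37°; wrapped into (−180°, 180°]: 37.63°.
θ = atan2( sin Δλ · cos φ₂ , cos φ₁ · sin φ₂ − sin φ₁ · cos φ₂ · cos Δλ )
  = atan2(0.56437, -0.10517) = 100.556° → normalised to [0°, 360°): 100.556°.

100.6°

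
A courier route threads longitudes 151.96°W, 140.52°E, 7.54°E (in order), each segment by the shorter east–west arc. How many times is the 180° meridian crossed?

Leg 1: -151.96° → +140.52°, shortest Δλ = -67.52° (west) — crosses 180°.
Leg 2: +140.52° → +7.54°, shortest Δλ = -132.98° (west) — does not cross 180°.
Total crossings: 1.

1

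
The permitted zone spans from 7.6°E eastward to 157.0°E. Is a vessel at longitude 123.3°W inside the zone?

No

Band width going east from +7.6° to +157.0°: ((157.0 − 7.6) mod 360) = 149.4°.
Offset of -123.3° east of the west edge: ((-123.3 − 7.6) mod 360) = 229.1°.
229.1° > 149.4° ⇒ outside.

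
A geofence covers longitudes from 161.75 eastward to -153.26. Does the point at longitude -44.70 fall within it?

No

Band width going east from +161.75° to -153.26°: ((-153.26 − 161.75) mod 360) = 44.99°.
Offset of -44.70° east of the west edge: ((-44.70 − 161.75) mod 360) = 153.55°.
153.55° > 44.99° ⇒ outside.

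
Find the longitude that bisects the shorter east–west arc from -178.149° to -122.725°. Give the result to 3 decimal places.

-150.437°

Signed shortest Δλ from -178.149° to -122.725° is +55.424°.
Midpoint longitude = -178.149° + (+55.424°)/2 = -178.149° + 27.712° = -150.437°.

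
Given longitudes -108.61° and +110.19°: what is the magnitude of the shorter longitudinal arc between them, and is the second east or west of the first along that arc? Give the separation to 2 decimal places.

Raw difference: 110.19 − -108.61 = 218.8°.
Normalise into (−180°, 180°]: 218.8° − 360° = -141.2°.
Negative ⇒ the second point lies to the west; separation 141.20°.

141.20° west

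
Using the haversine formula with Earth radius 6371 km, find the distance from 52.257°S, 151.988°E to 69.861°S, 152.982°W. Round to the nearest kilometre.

Δλ = -152.982 − 151.988 = -304.970°; wrapped into (−180°, 180°]: 55.030°.
Δφ = -69.861 − -52.257 = -17.604°.
a = sin²(Δφ/2) + cos φ₁ · cos φ₂ · sin²(Δλ/2) = 0.068395.
c = 2·atan2(√a, √(1−a)) = 0.52920 rad → d = 6371·c ≈ 3371.56 km.

3372 km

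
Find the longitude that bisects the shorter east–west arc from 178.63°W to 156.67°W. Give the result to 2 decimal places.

167.65°W

Signed shortest Δλ from -178.63° to -156.67° is +21.96°.
Midpoint longitude = -178.63° + (+21.96°)/2 = -178.63° + 10.98° = -167.65°.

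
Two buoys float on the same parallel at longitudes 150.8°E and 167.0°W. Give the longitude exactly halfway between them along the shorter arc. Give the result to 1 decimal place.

171.9°E

Signed shortest Δλ from +150.8° to -167.0° is +42.2°.
Midpoint longitude = +150.8° + (+42.2°)/2 = +150.8° + 21.1° = +171.9°.
(The naïve average (+150.8 + -167.0)/2 = -8.1° is on the wrong side of the globe.)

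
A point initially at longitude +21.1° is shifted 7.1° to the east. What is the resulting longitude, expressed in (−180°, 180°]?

+28.2°

Start at +21.1°; shift +7.1° → +28.2°.
+28.2° already lies in (−180°, 180°].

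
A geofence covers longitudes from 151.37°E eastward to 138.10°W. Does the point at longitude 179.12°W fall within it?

Yes

Band width going east from +151.37° to -138.10°: ((-138.10 − 151.37) mod 360) = 70.53°.
Offset of -179.12° east of the west edge: ((-179.12 − 151.37) mod 360) = 29.51°.
29.51° ≤ 70.53° ⇒ inside.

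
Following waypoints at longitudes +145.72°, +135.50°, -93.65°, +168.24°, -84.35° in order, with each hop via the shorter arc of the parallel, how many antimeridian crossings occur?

Leg 1: +145.72° → +135.50°, shortest Δλ = -10.22° (west) — does not cross 180°.
Leg 2: +135.50° → -93.65°, shortest Δλ = 130.85° (east) — crosses 180°.
Leg 3: -93.65° → +168.24°, shortest Δλ = -98.11° (west) — crosses 180°.
Leg 4: +168.24° → -84.35°, shortest Δλ = 107.41° (east) — crosses 180°.
Total crossings: 3.

3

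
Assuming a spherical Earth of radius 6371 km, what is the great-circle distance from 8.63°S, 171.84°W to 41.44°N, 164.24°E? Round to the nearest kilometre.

6080 km

Δλ = 164.24 − -171.84 = 336.08°; wrapped into (−180°, 180°]: -23.92°.
Δφ = 41.44 − -8.63 = 50.07°.
a = sin²(Δφ/2) + cos φ₁ · cos φ₂ · sin²(Δλ/2) = 0.210903.
c = 2·atan2(√a, √(1−a)) = 0.95428 rad → d = 6371·c ≈ 6079.73 km.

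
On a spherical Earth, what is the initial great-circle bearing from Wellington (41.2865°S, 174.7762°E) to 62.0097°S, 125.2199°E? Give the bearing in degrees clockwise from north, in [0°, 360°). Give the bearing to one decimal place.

Δλ = 125.2199 − 174.7762 = -49.5563°.
θ = atan2( sin Δλ · cos φ₂ , cos φ₁ · sin φ₂ − sin φ₁ · cos φ₂ · cos Δλ )
  = atan2(-0.35717, -0.46264) = -142.331° → normalised to [0°, 360°): 217.669°.

217.7°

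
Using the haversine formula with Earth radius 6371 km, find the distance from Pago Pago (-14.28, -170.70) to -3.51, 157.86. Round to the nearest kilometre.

Δλ = 157.86 − -170.70 = 328.56°; wrapped into (−180°, 180°]: -31.44°.
Δφ = -3.51 − -14.28 = 10.77°.
a = sin²(Δφ/2) + cos φ₁ · cos φ₂ · sin²(Δλ/2) = 0.079812.
c = 2·atan2(√a, √(1−a)) = 0.57282 rad → d = 6371·c ≈ 3649.44 km.

3649 km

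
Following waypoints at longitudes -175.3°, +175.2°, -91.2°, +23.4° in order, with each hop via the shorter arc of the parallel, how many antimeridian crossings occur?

Leg 1: -175.3° → +175.2°, shortest Δλ = -9.5° (west) — crosses 180°.
Leg 2: +175.2° → -91.2°, shortest Δλ = 93.6° (east) — crosses 180°.
Leg 3: -91.2° → +23.4°, shortest Δλ = 114.6° (east) — does not cross 180°.
Total crossings: 2.

2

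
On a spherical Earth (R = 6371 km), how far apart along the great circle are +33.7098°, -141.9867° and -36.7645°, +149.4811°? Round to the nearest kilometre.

Δλ = 149.4811 − -141.9867 = 291.4678°; wrapped into (−180°, 180°]: -68.5322°.
Δφ = -36.7645 − 33.7098 = -70.4743°.
a = sin²(Δφ/2) + cos φ₁ · cos φ₂ · sin²(Δλ/2) = 0.544143.
c = 2·atan2(√a, √(1−a)) = 1.65920 rad → d = 6371·c ≈ 10570.74 km.

10571 km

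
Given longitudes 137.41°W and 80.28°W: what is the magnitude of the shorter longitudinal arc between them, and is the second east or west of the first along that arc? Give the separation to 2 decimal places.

Raw difference: -80.28 − -137.41 = 57.13°.
Normalise into (−180°, 180°]: 57.13° stays 57.13°.
Positive ⇒ the second point lies to the east; separation 57.13°.

57.13° east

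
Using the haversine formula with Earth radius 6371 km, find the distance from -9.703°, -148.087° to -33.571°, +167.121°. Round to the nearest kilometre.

Δλ = 167.121 − -148.087 = 315.208°; wrapped into (−180°, 180°]: -44.792°.
Δφ = -33.571 − -9.703 = -23.868°.
a = sin²(Δφ/2) + cos φ₁ · cos φ₂ · sin²(Δλ/2) = 0.161982.
c = 2·atan2(√a, √(1−a)) = 0.82843 rad → d = 6371·c ≈ 5277.90 km.

5278 km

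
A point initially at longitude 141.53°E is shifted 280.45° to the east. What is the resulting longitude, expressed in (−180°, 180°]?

Start at +141.53°; shift +280.45° → +421.98°.
+421.98° lies outside (−180°, 180°]; subtract 360° → +61.98°.

61.98°E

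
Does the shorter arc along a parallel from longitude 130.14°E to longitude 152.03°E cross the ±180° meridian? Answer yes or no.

No

Signed shortest Δλ = ((152.03 − 130.14 + 180) mod 360) − 180 = 21.89°.
Going east by 21.89° from +130.14° reaches +152.03° without touching 180°.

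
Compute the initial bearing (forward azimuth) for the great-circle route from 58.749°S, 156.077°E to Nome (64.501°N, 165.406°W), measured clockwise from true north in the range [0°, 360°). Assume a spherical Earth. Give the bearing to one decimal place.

19.5°

Δλ = -165.406 − 156.077 = -321.483°; wrapped into (−180°, 180°]: 38.517°.
θ = atan2( sin Δλ · cos φ₂ , cos φ₁ · sin φ₂ − sin φ₁ · cos φ₂ · cos Δλ )
  = atan2(0.26809, 0.75621) = 19.520° → normalised to [0°, 360°): 19.520°.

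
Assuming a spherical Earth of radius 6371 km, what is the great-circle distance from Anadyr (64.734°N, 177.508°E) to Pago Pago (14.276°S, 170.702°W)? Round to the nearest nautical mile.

Δλ = -170.702 − 177.508 = -348.210°; wrapped into (−180°, 180°]: 11.790°.
Δφ = -14.276 − 64.734 = -79.010°.
a = sin²(Δφ/2) + cos φ₁ · cos φ₂ · sin²(Δλ/2) = 0.409044.
c = 2·atan2(√a, √(1−a)) = 1.38787 rad → d = 6371·c ≈ 8842.10 km ≈ 4774.35 nmi.

4774 nmi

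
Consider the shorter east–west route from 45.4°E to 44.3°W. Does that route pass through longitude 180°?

No

Signed shortest Δλ = ((-44.3 − 45.4 + 180) mod 360) − 180 = -89.7°.
Going west by 89.7° from +45.4° reaches -44.3° without touching 180°.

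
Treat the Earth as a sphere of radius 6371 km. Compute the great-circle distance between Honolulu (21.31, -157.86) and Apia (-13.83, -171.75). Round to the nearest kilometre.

4191 km

Δλ = -171.75 − -157.86 = -13.89°.
Δφ = -13.83 − 21.31 = -35.14°.
a = sin²(Δφ/2) + cos φ₁ · cos φ₂ · sin²(Δλ/2) = 0.104352.
c = 2·atan2(√a, √(1−a)) = 0.65787 rad → d = 6371·c ≈ 4191.30 km.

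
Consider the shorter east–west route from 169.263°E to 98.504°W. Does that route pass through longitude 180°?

Yes

Naïve |-98.504 − 169.263| = 267.767° > 180°, so the shorter arc goes the other way round — across 180°.
Signed shortest Δλ = ((-98.504 − 169.263 + 180) mod 360) − 180 = 92.233°.
Going east by 92.233° from +169.263° passes through 180° before reaching -98.504°.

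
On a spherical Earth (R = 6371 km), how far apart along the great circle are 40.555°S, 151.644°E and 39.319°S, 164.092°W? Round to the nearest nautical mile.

Δλ = -164.092 − 151.644 = -315.736°; wrapped into (−180°, 180°]: 44.264°.
Δφ = -39.319 − -40.555 = 1.236°.
a = sin²(Δφ/2) + cos φ₁ · cos φ₂ · sin²(Δλ/2) = 0.083544.
c = 2·atan2(√a, √(1−a)) = 0.58645 rad → d = 6371·c ≈ 3736.25 km ≈ 2017.42 nmi.

2017 nmi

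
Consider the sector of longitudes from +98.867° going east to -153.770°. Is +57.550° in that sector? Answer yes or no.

No

Band width going east from +98.867° to -153.770°: ((-153.770 − 98.867) mod 360) = 107.363°.
Offset of +57.550° east of the west edge: ((57.550 − 98.867) mod 360) = 318.683°.
318.683° > 107.363° ⇒ outside.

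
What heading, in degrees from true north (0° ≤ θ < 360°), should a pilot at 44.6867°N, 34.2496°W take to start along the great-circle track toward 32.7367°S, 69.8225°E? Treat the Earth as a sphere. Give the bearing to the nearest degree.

106°

Δλ = 69.8225 − -34.2496 = 104.0721°.
θ = atan2( sin Δλ · cos φ₂ , cos φ₁ · sin φ₂ − sin φ₁ · cos φ₂ · cos Δλ )
  = atan2(0.81592, -0.24065) = 106.433° → normalised to [0°, 360°): 106.433°.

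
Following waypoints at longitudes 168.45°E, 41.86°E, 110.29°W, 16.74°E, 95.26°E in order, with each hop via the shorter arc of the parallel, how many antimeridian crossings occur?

0

Leg 1: +168.45° → +41.86°, shortest Δλ = -126.59° (west) — does not cross 180°.
Leg 2: +41.86° → -110.29°, shortest Δλ = -152.15° (west) — does not cross 180°.
Leg 3: -110.29° → +16.74°, shortest Δλ = 127.03° (east) — does not cross 180°.
Leg 4: +16.74° → +95.26°, shortest Δλ = 78.52° (east) — does not cross 180°.
Total crossings: 0.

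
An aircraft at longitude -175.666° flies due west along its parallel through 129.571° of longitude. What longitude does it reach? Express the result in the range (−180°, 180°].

+54.763°

Start at -175.666°; shift −129.571° → -305.237°.
-305.237° lies outside (−180°, 180°]; add 360° → +54.763°.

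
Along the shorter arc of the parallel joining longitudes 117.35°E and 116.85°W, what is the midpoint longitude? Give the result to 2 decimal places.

Signed shortest Δλ from +117.35° to -116.85° is +125.80°.
Midpoint longitude = +117.35° + (+125.80°)/2 = +117.35° + 62.90° = +180.25°.
Normalise into (−180°, 180°]: -179.75°.
(The naïve average (+117.35 + -116.85)/2 = 0.25° is on the wrong side of the globe.)

179.75°W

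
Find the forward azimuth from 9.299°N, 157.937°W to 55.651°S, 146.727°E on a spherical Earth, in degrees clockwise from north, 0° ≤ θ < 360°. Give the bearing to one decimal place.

Δλ = 146.727 − -157.937 = 304.664°; wrapped into (−180°, 180°]: -55.336°.
θ = atan2( sin Δλ · cos φ₂ , cos φ₁ · sin φ₂ − sin φ₁ · cos φ₂ · cos Δλ )
  = atan2(-0.46408, -0.86662) = -151.831° → normalised to [0°, 360°): 208.169°.

208.2°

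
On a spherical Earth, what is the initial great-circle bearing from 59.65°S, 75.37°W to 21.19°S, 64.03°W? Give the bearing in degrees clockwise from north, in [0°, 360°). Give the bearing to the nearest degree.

17°

Δλ = -64.03 − -75.37 = 11.34°.
θ = atan2( sin Δλ · cos φ₂ , cos φ₁ · sin φ₂ − sin φ₁ · cos φ₂ · cos Δλ )
  = atan2(0.18334, 0.60626) = 16.826° → normalised to [0°, 360°): 16.826°.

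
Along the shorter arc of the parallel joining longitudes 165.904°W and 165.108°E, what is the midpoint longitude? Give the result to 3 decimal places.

179.602°E

Signed shortest Δλ from -165.904° to +165.108° is -28.988°.
Midpoint longitude = -165.904° + (-28.988°)/2 = -165.904° − 14.494° = -180.398°.
Normalise into (−180°, 180°]: +179.602°.
(The naïve average (-165.904 + +165.108)/2 = -0.398° is on the wrong side of the globe.)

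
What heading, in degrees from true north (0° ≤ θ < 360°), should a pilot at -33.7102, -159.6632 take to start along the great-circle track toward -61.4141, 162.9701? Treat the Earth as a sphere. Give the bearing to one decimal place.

209.2°

Δλ = 162.9701 − -159.6632 = 322.6333°; wrapped into (−180°, 180°]: -37.3667°.
θ = atan2( sin Δλ · cos φ₂ , cos φ₁ · sin φ₂ − sin φ₁ · cos φ₂ · cos Δλ )
  = atan2(-0.29039, -0.51940) = -150.791° → normalised to [0°, 360°): 209.209°.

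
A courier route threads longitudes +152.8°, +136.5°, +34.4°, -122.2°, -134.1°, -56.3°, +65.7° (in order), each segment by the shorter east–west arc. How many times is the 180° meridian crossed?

Leg 1: +152.8° → +136.5°, shortest Δλ = -16.3° (west) — does not cross 180°.
Leg 2: +136.5° → +34.4°, shortest Δλ = -102.1° (west) — does not cross 180°.
Leg 3: +34.4° → -122.2°, shortest Δλ = -156.6° (west) — does not cross 180°.
Leg 4: -122.2° → -134.1°, shortest Δλ = -11.9° (west) — does not cross 180°.
Leg 5: -134.1° → -56.3°, shortest Δλ = 77.8° (east) — does not cross 180°.
Leg 6: -56.3° → +65.7°, shortest Δλ = 122.0° (east) — does not cross 180°.
Total crossings: 0.

0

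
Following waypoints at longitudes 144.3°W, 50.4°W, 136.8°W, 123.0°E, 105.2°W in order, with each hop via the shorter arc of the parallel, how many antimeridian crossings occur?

2

Leg 1: -144.3° → -50.4°, shortest Δλ = 93.9° (east) — does not cross 180°.
Leg 2: -50.4° → -136.8°, shortest Δλ = -86.4° (west) — does not cross 180°.
Leg 3: -136.8° → +123.0°, shortest Δλ = -100.2° (west) — crosses 180°.
Leg 4: +123.0° → -105.2°, shortest Δλ = 131.8° (east) — crosses 180°.
Total crossings: 2.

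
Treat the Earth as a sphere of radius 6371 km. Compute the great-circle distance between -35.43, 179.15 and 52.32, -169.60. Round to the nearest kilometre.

Δλ = -169.60 − 179.15 = -348.75°; wrapped into (−180°, 180°]: 11.25°.
Δφ = 52.32 − -35.43 = 87.75°.
a = sin²(Δφ/2) + cos φ₁ · cos φ₂ · sin²(Δλ/2) = 0.485155.
c = 2·atan2(√a, √(1−a)) = 1.54110 rad → d = 6371·c ≈ 9818.36 km.

9818 km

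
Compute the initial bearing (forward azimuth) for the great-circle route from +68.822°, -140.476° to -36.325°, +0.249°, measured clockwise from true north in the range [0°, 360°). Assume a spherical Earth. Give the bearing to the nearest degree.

Δλ = 0.249 − -140.476 = 140.725°.
θ = atan2( sin Δλ · cos φ₂ , cos φ₁ · sin φ₂ − sin φ₁ · cos φ₂ · cos Δλ )
  = atan2(0.51002, 0.36756) = 54.221° → normalised to [0°, 360°): 54.221°.

54°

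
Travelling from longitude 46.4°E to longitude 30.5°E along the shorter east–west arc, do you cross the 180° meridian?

No

Signed shortest Δλ = ((30.5 − 46.4 + 180) mod 360) − 180 = -15.9°.
Going west by 15.9° from +46.4° reaches +30.5° without touching 180°.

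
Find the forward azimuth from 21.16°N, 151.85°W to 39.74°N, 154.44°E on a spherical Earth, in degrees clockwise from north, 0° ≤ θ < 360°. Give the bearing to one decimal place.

Δλ = 154.44 − -151.85 = 306.29°; wrapped into (−180°, 180°]: -53.71°.
θ = atan2( sin Δλ · cos φ₂ , cos φ₁ · sin φ₂ − sin φ₁ · cos φ₂ · cos Δλ )
  = atan2(-0.61980, 0.43191) = -55.129° → normalised to [0°, 360°): 304.871°.

304.9°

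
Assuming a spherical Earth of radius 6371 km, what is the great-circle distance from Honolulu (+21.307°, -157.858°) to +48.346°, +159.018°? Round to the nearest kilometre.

4855 km

Δλ = 159.018 − -157.858 = 316.876°; wrapped into (−180°, 180°]: -43.124°.
Δφ = 48.346 − 21.307 = 27.039°.
a = sin²(Δφ/2) + cos φ₁ · cos φ₂ · sin²(Δλ/2) = 0.138282.
c = 2·atan2(√a, √(1−a)) = 0.76203 rad → d = 6371·c ≈ 4854.89 km.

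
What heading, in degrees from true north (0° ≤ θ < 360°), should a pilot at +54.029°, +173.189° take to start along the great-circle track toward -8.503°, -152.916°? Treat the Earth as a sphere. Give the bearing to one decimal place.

143.7°

Δλ = -152.916 − 173.189 = -326.105°; wrapped into (−180°, 180°]: 33.895°.
θ = atan2( sin Δλ · cos φ₂ , cos φ₁ · sin φ₂ − sin φ₁ · cos φ₂ · cos Δλ )
  = atan2(0.55154, -0.75125) = 143.715° → normalised to [0°, 360°): 143.715°.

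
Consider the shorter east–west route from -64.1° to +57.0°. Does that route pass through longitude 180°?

Signed shortest Δλ = ((57.0 − -64.1 + 180) mod 360) − 180 = 121.1°.
Going east by 121.1° from -64.1° reaches +57.0° without touching 180°.

No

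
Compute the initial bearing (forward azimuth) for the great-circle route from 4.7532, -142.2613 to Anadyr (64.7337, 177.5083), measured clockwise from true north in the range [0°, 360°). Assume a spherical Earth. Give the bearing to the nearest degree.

Δλ = 177.5083 − -142.2613 = 319.7696°; wrapped into (−180°, 180°]: -40.2304°.
θ = atan2( sin Δλ · cos φ₂ , cos φ₁ · sin φ₂ − sin φ₁ · cos φ₂ · cos Δλ )
  = atan2(-0.27567, 0.87422) = -17.502° → normalised to [0°, 360°): 342.498°.

342°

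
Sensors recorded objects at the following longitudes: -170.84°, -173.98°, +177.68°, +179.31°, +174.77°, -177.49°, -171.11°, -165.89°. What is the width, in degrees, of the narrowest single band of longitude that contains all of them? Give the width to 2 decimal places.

Sort the longitudes: -177.49°, -173.98°, -171.11°, -170.84°, -165.89°, +174.77°, +177.68°, +179.31°.
Eastward gaps between consecutive values (wrapping around): 3.51°, 2.87°, 0.27°, 4.95°, 340.66°, 2.91°, 1.63°, 3.20°.
Largest gap = 340.66° ⇒ minimal covering band is its complement: 360° − 340.66° = 19.34°.
Band runs from +174.77° eastward to -165.89°, crossing the antimeridian.

19.34°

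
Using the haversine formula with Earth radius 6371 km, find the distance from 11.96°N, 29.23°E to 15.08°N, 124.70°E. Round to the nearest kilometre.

Δλ = 124.70 − 29.23 = 95.47°.
Δφ = 15.08 − 11.96 = 3.12°.
a = sin²(Δφ/2) + cos φ₁ · cos φ₂ · sin²(Δλ/2) = 0.518065.
c = 2·atan2(√a, √(1−a)) = 1.60693 rad → d = 6371·c ≈ 10237.78 km.

10238 km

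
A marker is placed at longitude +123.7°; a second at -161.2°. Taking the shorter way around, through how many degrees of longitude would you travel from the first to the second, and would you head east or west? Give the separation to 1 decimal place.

Raw difference: -161.2 − 123.7 = -284.9°.
Normalise into (−180°, 180°]: -284.9° + 360° = 75.1°.
Positive ⇒ the second point lies to the east; separation 75.1°.

75.1° east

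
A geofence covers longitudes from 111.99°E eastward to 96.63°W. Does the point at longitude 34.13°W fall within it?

No

Band width going east from +111.99° to -96.63°: ((-96.63 − 111.99) mod 360) = 151.38°.
Offset of -34.13° east of the west edge: ((-34.13 − 111.99) mod 360) = 213.88°.
213.88° > 151.38° ⇒ outside.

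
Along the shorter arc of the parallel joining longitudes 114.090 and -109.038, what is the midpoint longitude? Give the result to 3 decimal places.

-177.474°

Signed shortest Δλ from +114.090° to -109.038° is +136.872°.
Midpoint longitude = +114.090° + (+136.872°)/2 = +114.090° + 68.436° = +182.526°.
Normalise into (−180°, 180°]: -177.474°.
(The naïve average (+114.090 + -109.038)/2 = 2.526° is on the wrong side of the globe.)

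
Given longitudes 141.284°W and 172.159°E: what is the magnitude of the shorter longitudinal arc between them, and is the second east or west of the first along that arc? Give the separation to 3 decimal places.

Raw difference: 172.159 − -141.284 = 313.443°.
Normalise into (−180°, 180°]: 313.443° − 360° = -46.557°.
Negative ⇒ the second point lies to the west; separation 46.557°.

46.557° west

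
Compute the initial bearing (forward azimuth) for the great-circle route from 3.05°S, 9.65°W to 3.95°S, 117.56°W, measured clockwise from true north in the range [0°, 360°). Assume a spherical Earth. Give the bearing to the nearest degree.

Δλ = -117.56 − -9.65 = -107.91°.
θ = atan2( sin Δλ · cos φ₂ , cos φ₁ · sin φ₂ − sin φ₁ · cos φ₂ · cos Δλ )
  = atan2(-0.94928, -0.08511) = -95.123° → normalised to [0°, 360°): 264.877°.

265°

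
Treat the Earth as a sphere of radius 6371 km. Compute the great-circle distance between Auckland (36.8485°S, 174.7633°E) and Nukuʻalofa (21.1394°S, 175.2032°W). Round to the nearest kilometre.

1998 km

Δλ = -175.2032 − 174.7633 = -349.9665°; wrapped into (−180°, 180°]: 10.0335°.
Δφ = -21.1394 − -36.8485 = 15.7091°.
a = sin²(Δφ/2) + cos φ₁ · cos φ₂ · sin²(Δλ/2) = 0.024383.
c = 2·atan2(√a, √(1−a)) = 0.31359 rad → d = 6371·c ≈ 1997.85 km.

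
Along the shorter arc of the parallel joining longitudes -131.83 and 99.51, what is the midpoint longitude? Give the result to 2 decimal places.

+163.84°

Signed shortest Δλ from -131.83° to +99.51° is -128.66°.
Midpoint longitude = -131.83° + (-128.66°)/2 = -131.83° − 64.33° = -196.16°.
Normalise into (−180°, 180°]: +163.84°.
(The naïve average (-131.83 + +99.51)/2 = -16.16° is on the wrong side of the globe.)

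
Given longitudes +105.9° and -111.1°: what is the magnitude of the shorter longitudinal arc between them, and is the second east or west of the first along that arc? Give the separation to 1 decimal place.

Raw difference: -111.1 − 105.9 = -217.0°.
Normalise into (−180°, 180°]: -217.0° + 360° = 143.0°.
Positive ⇒ the second point lies to the east; separation 143.0°.

143.0° east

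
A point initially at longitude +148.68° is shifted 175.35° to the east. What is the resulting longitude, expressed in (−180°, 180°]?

Start at +148.68°; shift +175.35° → +324.03°.
+324.03° lies outside (−180°, 180°]; subtract 360° → -35.97°.

-35.97°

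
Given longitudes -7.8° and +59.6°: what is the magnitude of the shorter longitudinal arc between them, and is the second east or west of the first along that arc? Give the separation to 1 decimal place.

67.4° east

Raw difference: 59.6 − -7.8 = 67.4°.
Normalise into (−180°, 180°]: 67.4° stays 67.4°.
Positive ⇒ the second point lies to the east; separation 67.4°.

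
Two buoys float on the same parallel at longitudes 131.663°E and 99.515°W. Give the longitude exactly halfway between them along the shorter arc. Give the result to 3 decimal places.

163.926°W

Signed shortest Δλ from +131.663° to -99.515° is +128.822°.
Midpoint longitude = +131.663° + (+128.822°)/2 = +131.663° + 64.411° = +196.074°.
Normalise into (−180°, 180°]: -163.926°.
(The naïve average (+131.663 + -99.515)/2 = 16.074° is on the wrong side of the globe.)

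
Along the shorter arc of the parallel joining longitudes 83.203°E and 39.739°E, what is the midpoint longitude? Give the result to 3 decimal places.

Signed shortest Δλ from +83.203° to +39.739° is -43.464°.
Midpoint longitude = +83.203° + (-43.464°)/2 = +83.203° − 21.732° = +61.471°.

61.471°E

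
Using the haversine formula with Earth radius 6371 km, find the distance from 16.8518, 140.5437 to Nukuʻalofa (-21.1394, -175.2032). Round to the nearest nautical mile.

3462 nmi

Δλ = -175.2032 − 140.5437 = -315.7469°; wrapped into (−180°, 180°]: 44.2531°.
Δφ = -21.1394 − 16.8518 = -37.9912°.
a = sin²(Δφ/2) + cos φ₁ · cos φ₂ · sin²(Δλ/2) = 0.232586.
c = 2·atan2(√a, √(1−a)) = 1.00649 rad → d = 6371·c ≈ 6412.36 km ≈ 3462.40 nmi.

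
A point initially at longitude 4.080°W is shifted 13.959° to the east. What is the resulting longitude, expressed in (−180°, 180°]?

Start at -4.080°; shift +13.959° → +9.879°.
+9.879° already lies in (−180°, 180°].

9.879°E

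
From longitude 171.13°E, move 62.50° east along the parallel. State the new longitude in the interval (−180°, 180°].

Start at +171.13°; shift +62.50° → +233.63°.
+233.63° lies outside (−180°, 180°]; subtract 360° → -126.37°.

126.37°W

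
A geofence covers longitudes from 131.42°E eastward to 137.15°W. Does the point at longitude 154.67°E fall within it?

Band width going east from +131.42° to -137.15°: ((-137.15 − 131.42) mod 360) = 91.43°.
Offset of +154.67° east of the west edge: ((154.67 − 131.42) mod 360) = 23.25°.
23.25° ≤ 91.43° ⇒ inside.

Yes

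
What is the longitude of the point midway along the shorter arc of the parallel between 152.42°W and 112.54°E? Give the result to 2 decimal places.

Signed shortest Δλ from -152.42° to +112.54° is -95.04°.
Midpoint longitude = -152.42° + (-95.04°)/2 = -152.42° − 47.52° = -199.94°.
Normalise into (−180°, 180°]: +160.06°.
(The naïve average (-152.42 + +112.54)/2 = -19.94° is on the wrong side of the globe.)

160.06°E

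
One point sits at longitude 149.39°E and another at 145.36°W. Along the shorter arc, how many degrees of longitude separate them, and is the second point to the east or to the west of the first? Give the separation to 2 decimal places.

Raw difference: -145.36 − 149.39 = -294.75°.
Normalise into (−180°, 180°]: -294.75° + 360° = 65.25°.
Positive ⇒ the second point lies to the east; separation 65.25°.

65.25° east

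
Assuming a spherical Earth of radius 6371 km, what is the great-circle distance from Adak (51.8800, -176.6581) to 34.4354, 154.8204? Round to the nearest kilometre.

2985 km

Δλ = 154.8204 − -176.6581 = 331.4785°; wrapped into (−180°, 180°]: -28.5215°.
Δφ = 34.4354 − 51.8800 = -17.4446°.
a = sin²(Δφ/2) + cos φ₁ · cos φ₂ · sin²(Δλ/2) = 0.053891.
c = 2·atan2(√a, √(1−a)) = 0.46856 rad → d = 6371·c ≈ 2985.22 km.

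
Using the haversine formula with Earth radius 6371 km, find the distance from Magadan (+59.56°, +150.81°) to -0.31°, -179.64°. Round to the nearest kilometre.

Δλ = -179.64 − 150.81 = -330.45°; wrapped into (−180°, 180°]: 29.55°.
Δφ = -0.31 − 59.56 = -59.87°.
a = sin²(Δφ/2) + cos φ₁ · cos φ₂ · sin²(Δλ/2) = 0.281968.
c = 2·atan2(√a, √(1−a)) = 1.11958 rad → d = 6371·c ≈ 7132.82 km.

7133 km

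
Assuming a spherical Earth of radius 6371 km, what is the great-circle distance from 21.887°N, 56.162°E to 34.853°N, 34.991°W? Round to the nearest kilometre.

8740 km

Δλ = -34.991 − 56.162 = -91.153°.
Δφ = 34.853 − 21.887 = 12.966°.
a = sin²(Δφ/2) + cos φ₁ · cos φ₂ · sin²(Δλ/2) = 0.401145.
c = 2·atan2(√a, √(1−a)) = 1.37178 rad → d = 6371·c ≈ 8739.58 km.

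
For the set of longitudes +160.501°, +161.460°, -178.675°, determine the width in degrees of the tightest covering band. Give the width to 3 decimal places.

20.824°

Sort the longitudes: -178.675°, +160.501°, +161.460°.
Eastward gaps between consecutive values (wrapping around): 339.176°, 0.959°, 19.865°.
Largest gap = 339.176° ⇒ minimal covering band is its complement: 360° − 339.176° = 20.824°.
Band runs from +160.501° eastward to -178.675°, crossing the antimeridian.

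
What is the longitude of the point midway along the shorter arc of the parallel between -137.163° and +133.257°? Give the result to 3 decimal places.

Signed shortest Δλ from -137.163° to +133.257° is -89.580°.
Midpoint longitude = -137.163° + (-89.580°)/2 = -137.163° − 44.790° = -181.953°.
Normalise into (−180°, 180°]: +178.047°.
(The naïve average (-137.163 + +133.257)/2 = -1.953° is on the wrong side of the globe.)

+178.047°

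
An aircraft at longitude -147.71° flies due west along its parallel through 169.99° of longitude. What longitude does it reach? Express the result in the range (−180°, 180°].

+42.30°

Start at -147.71°; shift −169.99° → -317.70°.
-317.70° lies outside (−180°, 180°]; add 360° → +42.30°.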